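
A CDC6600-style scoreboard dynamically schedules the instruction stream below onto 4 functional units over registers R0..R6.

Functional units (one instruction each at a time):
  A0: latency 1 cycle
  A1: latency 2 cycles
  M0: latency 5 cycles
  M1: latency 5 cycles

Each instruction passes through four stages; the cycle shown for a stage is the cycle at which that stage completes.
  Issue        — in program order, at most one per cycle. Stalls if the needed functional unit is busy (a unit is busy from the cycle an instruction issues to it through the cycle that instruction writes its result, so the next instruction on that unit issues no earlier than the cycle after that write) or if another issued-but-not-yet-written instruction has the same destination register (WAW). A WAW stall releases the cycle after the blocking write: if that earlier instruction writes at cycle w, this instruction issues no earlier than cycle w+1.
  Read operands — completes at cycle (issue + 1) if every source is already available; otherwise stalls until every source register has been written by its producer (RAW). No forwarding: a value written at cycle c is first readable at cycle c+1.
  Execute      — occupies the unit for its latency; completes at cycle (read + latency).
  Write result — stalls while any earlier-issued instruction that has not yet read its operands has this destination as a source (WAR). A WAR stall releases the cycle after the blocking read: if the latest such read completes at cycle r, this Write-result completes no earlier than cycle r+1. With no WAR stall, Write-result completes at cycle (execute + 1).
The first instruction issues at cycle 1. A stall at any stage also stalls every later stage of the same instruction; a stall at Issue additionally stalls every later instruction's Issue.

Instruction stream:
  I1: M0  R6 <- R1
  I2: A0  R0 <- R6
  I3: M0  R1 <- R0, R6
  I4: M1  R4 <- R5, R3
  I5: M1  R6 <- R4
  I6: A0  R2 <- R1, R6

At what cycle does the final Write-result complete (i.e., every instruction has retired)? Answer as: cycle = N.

  I1 | 1 | 2 | 7 | 8
  I2 | 2 | 9 | 10 | 11   RAW R6: wait I1 write@8
  I3 | 9 | 12 | 17 | 18   struct: M0 busy until I1 writes@8 · RAW R0: wait I2 write@11
  I4 | 10 | 11 | 16 | 17
  I5 | 18 | 19 | 24 | 25   struct: M1 busy until I4 writes@17
  I6 | 19 | 26 | 27 | 28   RAW R6: wait I5 write@25

cycle = 28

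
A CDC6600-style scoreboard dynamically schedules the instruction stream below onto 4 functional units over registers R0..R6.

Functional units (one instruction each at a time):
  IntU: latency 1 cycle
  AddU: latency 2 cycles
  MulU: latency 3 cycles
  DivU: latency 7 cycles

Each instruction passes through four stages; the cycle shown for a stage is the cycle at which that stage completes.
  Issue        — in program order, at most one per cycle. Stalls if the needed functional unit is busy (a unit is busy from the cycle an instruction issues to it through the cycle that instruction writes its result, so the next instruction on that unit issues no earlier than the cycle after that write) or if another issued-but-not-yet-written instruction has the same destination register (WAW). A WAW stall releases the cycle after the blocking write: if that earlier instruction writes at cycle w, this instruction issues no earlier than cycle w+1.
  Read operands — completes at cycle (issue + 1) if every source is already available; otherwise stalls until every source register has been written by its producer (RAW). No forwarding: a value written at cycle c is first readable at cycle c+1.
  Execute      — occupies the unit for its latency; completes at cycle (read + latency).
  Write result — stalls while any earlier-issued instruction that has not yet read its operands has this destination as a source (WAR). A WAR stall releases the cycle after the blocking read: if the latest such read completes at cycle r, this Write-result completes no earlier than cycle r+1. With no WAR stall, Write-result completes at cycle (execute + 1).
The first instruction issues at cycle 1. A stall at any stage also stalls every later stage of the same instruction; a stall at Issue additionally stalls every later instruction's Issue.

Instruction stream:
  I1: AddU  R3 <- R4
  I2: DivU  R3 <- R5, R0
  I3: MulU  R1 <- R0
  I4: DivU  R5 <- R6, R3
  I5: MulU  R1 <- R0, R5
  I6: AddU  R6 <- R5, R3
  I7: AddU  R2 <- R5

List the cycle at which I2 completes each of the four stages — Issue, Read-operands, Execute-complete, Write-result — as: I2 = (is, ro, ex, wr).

I2 = (6, 7, 14, 15)

[1] I1 issues→AddU
[2] I1 reads
[4] I1 exec-done
[5] I1 writes R3
[6] I2 issues→DivU
[7] I2 reads, I3 issues→MulU
[8] I3 reads
[11] I3 exec-done
[12] I3 writes R1
[14] I2 exec-done
[15] I2 writes R3
[16] I4 issues→DivU
[17] I4 reads, I5 issues→MulU
[18] I6 issues→AddU
[24] I4 exec-done
[25] I4 writes R5
[26] I5 reads, I6 reads
[28] I6 exec-done
[29] I5 exec-done, I6 writes R6
[30] I5 writes R1, I7 issues→AddU
[31] I7 reads
[33] I7 exec-done
[34] I7 writes R2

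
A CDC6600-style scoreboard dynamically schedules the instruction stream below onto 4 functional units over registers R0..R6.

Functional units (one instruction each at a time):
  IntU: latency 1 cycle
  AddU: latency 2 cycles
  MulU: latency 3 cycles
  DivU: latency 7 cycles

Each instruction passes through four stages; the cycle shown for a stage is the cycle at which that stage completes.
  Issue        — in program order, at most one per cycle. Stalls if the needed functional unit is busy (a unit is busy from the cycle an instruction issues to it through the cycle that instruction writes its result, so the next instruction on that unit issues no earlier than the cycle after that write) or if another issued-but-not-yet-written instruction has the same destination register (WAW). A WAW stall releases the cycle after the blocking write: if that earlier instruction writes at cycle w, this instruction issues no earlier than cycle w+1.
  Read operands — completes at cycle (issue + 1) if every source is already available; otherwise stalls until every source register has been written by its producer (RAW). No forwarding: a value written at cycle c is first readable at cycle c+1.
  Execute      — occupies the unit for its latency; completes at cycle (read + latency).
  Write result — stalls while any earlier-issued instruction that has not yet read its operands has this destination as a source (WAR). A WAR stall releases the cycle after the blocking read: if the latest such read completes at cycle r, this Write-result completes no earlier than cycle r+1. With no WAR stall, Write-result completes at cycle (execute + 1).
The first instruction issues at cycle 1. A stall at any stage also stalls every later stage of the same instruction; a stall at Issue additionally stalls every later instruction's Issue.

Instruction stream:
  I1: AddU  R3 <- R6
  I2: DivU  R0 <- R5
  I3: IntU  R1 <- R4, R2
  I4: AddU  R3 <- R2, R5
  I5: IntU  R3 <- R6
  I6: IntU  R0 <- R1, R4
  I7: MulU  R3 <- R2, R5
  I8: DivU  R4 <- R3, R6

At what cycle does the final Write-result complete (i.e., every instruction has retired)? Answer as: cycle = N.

cycle = 30

c1: issue I1 (AddU)
c2: I1 read-ops | issue I2 (DivU)
c3: I2 read-ops | issue I3 (IntU)
c4: I1 finished on AddU | I3 read-ops
c5: I1→R3 | I3 finished on IntU
c6: I3→R1 | issue I4 (AddU)
c7: I4 read-ops
c9: I4 finished on AddU
c10: I2 finished on DivU | I4→R3
c11: I2→R0 | issue I5 (IntU)
c12: I5 read-ops
c13: I5 finished on IntU
c14: I5→R3
c15: issue I6 (IntU)
c16: I6 read-ops | issue I7 (MulU)
c17: I6 finished on IntU | I7 read-ops | issue I8 (DivU)
c18: I6→R0
c20: I7 finished on MulU
c21: I7→R3
c22: I8 read-ops
c29: I8 finished on DivU
c30: I8→R4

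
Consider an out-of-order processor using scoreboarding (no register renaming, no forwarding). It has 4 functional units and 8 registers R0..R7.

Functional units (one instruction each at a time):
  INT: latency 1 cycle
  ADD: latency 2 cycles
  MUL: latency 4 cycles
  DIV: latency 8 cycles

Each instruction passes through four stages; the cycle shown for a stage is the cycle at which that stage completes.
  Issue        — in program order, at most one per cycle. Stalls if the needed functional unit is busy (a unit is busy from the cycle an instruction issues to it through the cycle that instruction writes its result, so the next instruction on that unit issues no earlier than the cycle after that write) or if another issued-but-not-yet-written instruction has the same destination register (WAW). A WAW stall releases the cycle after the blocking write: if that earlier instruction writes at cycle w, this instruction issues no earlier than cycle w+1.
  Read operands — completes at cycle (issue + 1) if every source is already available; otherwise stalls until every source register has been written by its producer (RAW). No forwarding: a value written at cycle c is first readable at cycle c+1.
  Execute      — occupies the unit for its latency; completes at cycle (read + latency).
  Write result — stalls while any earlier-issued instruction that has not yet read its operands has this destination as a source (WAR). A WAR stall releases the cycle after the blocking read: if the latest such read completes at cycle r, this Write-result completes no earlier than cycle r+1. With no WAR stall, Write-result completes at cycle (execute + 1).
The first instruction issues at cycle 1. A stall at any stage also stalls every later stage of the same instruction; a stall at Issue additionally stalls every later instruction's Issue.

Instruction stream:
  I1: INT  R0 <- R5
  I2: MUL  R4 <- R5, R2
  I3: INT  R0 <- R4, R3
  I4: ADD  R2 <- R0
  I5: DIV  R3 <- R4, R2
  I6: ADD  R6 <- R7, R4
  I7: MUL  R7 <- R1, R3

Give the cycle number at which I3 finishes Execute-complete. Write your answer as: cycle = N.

cycle = 10

[1] I1 issues→INT
[2] I1 reads · I2 issues→MUL
[3] I1 exec-done · I2 reads
[4] I1 writes R0
[5] I3 issues→INT
[6] I4 issues→ADD
[7] I2 exec-done · I5 issues→DIV
[8] I2 writes R4
[9] I3 reads
[10] I3 exec-done
[11] I3 writes R0
[12] I4 reads
[14] I4 exec-done
[15] I4 writes R2
[16] I5 reads · I6 issues→ADD
[17] I6 reads · I7 issues→MUL
[19] I6 exec-done
[20] I6 writes R6
[24] I5 exec-done
[25] I5 writes R3
[26] I7 reads
[30] I7 exec-done
[31] I7 writes R7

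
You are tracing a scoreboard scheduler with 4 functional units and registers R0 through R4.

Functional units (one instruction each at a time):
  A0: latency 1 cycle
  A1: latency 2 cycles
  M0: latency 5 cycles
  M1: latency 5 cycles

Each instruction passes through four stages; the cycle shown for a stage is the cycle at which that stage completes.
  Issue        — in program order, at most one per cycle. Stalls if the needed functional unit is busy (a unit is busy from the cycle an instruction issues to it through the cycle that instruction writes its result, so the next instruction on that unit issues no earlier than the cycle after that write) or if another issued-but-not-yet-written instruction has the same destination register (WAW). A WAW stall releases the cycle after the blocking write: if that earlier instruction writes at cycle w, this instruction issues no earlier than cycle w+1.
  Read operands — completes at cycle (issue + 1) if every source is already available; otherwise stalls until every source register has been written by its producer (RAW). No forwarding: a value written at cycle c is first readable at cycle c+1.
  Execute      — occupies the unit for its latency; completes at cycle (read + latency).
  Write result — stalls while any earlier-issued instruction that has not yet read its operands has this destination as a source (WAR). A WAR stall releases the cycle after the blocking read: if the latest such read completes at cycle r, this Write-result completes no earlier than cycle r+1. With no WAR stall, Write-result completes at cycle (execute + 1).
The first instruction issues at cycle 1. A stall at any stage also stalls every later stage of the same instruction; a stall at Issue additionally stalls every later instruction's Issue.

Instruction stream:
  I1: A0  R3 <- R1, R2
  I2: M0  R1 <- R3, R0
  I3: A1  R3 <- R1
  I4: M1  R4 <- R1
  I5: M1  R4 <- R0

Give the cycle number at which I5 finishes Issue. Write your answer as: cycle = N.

cycle = 19

cycle 1: issue I1 (A0)
cycle 2: I1 read-ops · issue I2 (M0)
cycle 3: I1 finished on A0
cycle 4: I1→R3
cycle 5: I2 read-ops · issue I3 (A1)
cycle 6: issue I4 (M1)
cycle 10: I2 finished on M0
cycle 11: I2→R1
cycle 12: I3 read-ops · I4 read-ops
cycle 14: I3 finished on A1
cycle 15: I3→R3
cycle 17: I4 finished on M1
cycle 18: I4→R4
cycle 19: issue I5 (M1)
cycle 20: I5 read-ops
cycle 25: I5 finished on M1
cycle 26: I5→R4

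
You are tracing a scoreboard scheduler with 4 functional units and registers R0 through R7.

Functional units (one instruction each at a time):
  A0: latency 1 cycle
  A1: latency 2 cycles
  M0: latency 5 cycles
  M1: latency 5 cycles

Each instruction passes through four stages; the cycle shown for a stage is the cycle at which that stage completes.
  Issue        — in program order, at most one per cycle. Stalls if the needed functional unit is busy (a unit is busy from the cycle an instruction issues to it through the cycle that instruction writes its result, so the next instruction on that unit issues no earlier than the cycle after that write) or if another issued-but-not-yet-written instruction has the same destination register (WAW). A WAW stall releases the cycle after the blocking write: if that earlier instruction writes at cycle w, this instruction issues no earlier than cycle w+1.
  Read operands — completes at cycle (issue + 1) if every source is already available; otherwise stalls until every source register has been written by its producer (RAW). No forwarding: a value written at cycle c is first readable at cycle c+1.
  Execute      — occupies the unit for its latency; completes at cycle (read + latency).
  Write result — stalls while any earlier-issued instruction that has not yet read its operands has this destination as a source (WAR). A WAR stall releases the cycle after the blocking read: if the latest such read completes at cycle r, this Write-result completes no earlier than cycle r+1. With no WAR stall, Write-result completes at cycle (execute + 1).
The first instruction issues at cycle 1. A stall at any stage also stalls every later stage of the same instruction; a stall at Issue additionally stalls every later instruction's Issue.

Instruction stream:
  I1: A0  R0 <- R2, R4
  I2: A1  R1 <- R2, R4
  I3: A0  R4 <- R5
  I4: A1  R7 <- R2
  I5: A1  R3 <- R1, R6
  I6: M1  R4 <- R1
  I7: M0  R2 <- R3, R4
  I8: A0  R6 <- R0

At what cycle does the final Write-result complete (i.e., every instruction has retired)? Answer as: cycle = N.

cycle = 27

c1: issue I1 (A0)
c2: I1 read-ops · issue I2 (A1)
c3: I1 finished on A0 · I2 read-ops
c4: I1→R0
c5: I2 finished on A1 · issue I3 (A0)
c6: I2→R1 · I3 read-ops
c7: I3 finished on A0 · issue I4 (A1)
c8: I3→R4 · I4 read-ops
c10: I4 finished on A1
c11: I4→R7
c12: issue I5 (A1)
c13: I5 read-ops · issue I6 (M1)
c14: I6 read-ops · issue I7 (M0)
c15: I5 finished on A1 · issue I8 (A0)
c16: I5→R3 · I8 read-ops
c17: I8 finished on A0
c18: I8→R6
c19: I6 finished on M1
c20: I6→R4
c21: I7 read-ops
c26: I7 finished on M0
c27: I7→R2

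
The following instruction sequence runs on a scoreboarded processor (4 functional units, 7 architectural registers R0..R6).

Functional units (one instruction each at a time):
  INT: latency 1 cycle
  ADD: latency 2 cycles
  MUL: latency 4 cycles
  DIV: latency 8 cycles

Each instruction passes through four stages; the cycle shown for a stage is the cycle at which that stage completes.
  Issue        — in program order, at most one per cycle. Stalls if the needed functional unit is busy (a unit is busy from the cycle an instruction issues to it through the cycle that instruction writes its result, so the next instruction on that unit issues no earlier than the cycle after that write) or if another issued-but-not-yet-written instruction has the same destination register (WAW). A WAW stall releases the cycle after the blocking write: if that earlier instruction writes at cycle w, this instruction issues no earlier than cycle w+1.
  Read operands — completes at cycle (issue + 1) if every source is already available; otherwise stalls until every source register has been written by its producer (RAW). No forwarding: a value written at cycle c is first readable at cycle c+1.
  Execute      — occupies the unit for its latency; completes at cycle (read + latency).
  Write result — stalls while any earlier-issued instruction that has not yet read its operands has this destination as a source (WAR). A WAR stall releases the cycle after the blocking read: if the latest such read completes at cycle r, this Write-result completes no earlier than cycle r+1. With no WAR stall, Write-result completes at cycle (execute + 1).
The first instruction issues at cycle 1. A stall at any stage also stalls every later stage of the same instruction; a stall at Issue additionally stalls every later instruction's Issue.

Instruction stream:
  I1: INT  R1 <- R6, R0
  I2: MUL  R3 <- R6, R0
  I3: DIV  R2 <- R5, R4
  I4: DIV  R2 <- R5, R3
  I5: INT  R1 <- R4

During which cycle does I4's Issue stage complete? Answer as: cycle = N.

I1 -> (1, 2, 3, 4)
I2 -> (2, 3, 7, 8)
I3 -> (3, 4, 12, 13)
I4 -> (14, 15, 23, 24)  // struct: DIV busy until I3 writes@13
I5 -> (15, 16, 17, 18)

cycle = 14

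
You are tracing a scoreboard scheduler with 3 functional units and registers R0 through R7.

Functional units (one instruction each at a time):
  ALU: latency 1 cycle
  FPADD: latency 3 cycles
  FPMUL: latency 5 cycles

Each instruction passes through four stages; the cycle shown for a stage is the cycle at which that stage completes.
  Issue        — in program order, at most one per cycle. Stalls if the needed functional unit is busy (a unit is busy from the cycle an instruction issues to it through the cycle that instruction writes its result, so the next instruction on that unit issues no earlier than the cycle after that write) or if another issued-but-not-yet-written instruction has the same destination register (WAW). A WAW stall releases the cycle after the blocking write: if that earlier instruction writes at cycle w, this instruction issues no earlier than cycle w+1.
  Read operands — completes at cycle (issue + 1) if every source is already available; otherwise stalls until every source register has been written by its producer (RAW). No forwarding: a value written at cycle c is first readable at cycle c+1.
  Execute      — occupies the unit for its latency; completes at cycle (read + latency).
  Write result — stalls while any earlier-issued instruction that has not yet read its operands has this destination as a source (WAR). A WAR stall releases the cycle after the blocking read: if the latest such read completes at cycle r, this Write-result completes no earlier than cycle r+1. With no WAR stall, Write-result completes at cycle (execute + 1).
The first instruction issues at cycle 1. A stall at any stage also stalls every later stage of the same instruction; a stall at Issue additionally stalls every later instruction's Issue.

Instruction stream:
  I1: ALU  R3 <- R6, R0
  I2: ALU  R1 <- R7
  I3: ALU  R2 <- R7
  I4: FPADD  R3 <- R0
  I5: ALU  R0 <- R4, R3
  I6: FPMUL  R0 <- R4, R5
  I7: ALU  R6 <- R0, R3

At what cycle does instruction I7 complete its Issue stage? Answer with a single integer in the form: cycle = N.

cycle = 20

cycle 1: I1→ALU
cycle 2: I1 RO
cycle 3: I1 EX
cycle 4: I1 WR R3
cycle 5: I2→ALU
cycle 6: I2 RO
cycle 7: I2 EX
cycle 8: I2 WR R1
cycle 9: I3→ALU
cycle 10: I3 RO, I4→FPADD
cycle 11: I3 EX, I4 RO
cycle 12: I3 WR R2
cycle 13: I5→ALU
cycle 14: I4 EX
cycle 15: I4 WR R3
cycle 16: I5 RO
cycle 17: I5 EX
cycle 18: I5 WR R0
cycle 19: I6→FPMUL
cycle 20: I6 RO, I7→ALU
cycle 25: I6 EX
cycle 26: I6 WR R0
cycle 27: I7 RO
cycle 28: I7 EX
cycle 29: I7 WR R6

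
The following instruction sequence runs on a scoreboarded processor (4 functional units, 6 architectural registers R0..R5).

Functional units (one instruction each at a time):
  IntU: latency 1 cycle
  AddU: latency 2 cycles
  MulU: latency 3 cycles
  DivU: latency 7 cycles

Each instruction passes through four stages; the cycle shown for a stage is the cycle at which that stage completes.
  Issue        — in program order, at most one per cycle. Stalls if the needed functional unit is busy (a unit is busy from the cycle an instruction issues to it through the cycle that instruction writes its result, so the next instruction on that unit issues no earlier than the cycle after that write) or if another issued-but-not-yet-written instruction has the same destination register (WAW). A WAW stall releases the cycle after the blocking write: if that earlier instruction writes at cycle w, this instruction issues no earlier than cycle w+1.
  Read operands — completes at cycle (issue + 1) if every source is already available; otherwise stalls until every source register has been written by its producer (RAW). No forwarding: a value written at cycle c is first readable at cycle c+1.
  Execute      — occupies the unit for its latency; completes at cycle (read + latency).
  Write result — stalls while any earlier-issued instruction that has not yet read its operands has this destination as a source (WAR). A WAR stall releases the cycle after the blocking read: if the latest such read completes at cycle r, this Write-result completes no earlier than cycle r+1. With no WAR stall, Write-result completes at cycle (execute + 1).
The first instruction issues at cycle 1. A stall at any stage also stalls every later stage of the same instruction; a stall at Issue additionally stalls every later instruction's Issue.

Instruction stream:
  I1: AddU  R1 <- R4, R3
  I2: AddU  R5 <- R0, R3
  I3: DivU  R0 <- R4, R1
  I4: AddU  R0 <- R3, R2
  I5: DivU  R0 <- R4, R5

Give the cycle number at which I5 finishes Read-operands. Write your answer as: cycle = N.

cycle = 23

I1 -> (1, 2, 4, 5)
I2 -> (6, 7, 9, 10)  // struct: AddU busy until I1 writes@5
I3 -> (7, 8, 15, 16)
I4 -> (17, 18, 20, 21)  // WAW R0: wait I3 write@16
I5 -> (22, 23, 30, 31)  // WAW R0: wait I4 write@21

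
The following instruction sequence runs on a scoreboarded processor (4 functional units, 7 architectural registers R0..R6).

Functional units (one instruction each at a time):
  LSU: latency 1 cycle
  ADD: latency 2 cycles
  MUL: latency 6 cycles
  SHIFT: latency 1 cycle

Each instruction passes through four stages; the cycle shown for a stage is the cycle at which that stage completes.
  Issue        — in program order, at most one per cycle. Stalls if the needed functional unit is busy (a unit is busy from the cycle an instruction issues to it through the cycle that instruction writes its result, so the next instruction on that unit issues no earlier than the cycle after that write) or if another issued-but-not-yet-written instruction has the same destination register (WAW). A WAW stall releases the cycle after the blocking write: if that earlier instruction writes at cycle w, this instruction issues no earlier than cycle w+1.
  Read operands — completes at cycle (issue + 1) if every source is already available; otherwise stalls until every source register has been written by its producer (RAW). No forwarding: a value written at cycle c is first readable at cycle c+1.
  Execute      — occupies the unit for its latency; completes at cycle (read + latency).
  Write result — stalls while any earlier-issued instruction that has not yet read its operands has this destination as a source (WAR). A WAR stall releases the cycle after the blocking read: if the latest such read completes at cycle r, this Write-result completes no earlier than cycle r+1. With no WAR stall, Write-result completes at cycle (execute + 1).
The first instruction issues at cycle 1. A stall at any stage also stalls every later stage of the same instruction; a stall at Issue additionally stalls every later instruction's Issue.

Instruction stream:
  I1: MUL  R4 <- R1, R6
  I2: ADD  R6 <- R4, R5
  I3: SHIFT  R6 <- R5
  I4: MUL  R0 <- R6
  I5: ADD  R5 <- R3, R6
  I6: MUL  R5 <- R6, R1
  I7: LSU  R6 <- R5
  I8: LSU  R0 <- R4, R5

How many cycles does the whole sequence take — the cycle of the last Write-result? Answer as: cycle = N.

cycle = 41

c1: issue I1 (MUL)
c2: I1 read-ops · issue I2 (ADD)
c8: I1 finished on MUL
c9: I1→R4
c10: I2 read-ops
c12: I2 finished on ADD
c13: I2→R6
c14: issue I3 (SHIFT)
c15: I3 read-ops · issue I4 (MUL)
c16: I3 finished on SHIFT · issue I5 (ADD)
c17: I3→R6
c18: I4 read-ops · I5 read-ops
c20: I5 finished on ADD
c21: I5→R5
c24: I4 finished on MUL
c25: I4→R0
c26: issue I6 (MUL)
c27: I6 read-ops · issue I7 (LSU)
c33: I6 finished on MUL
c34: I6→R5
c35: I7 read-ops
c36: I7 finished on LSU
c37: I7→R6
c38: issue I8 (LSU)
c39: I8 read-ops
c40: I8 finished on LSU
c41: I8→R0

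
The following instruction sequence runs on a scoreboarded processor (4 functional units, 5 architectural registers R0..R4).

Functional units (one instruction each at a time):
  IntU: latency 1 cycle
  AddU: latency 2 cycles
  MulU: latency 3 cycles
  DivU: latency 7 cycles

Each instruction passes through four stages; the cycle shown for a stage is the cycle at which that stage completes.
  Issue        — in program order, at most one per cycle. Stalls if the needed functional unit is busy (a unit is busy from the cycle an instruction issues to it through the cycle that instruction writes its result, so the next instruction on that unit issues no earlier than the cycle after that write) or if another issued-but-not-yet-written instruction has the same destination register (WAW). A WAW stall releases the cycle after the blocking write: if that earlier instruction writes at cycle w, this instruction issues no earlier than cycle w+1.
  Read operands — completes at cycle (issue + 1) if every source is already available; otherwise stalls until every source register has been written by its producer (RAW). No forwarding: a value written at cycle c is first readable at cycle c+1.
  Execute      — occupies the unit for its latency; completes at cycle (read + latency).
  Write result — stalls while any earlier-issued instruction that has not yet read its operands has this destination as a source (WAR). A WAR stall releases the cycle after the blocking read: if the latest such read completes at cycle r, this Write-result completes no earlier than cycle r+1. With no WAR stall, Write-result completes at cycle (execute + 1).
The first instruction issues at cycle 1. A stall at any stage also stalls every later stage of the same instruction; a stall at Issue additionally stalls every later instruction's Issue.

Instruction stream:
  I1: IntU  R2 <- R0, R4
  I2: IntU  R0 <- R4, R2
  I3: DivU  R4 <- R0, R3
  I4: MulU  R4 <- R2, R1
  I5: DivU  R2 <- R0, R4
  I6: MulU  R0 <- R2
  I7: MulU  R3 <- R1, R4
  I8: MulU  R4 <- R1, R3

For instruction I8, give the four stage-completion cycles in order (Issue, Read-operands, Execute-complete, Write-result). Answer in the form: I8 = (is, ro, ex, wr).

t=1  I1 issues→IntU
t=2  I1 reads
t=3  I1 exec-done
t=4  I1 writes R2
t=5  I2 issues→IntU
t=6  I2 reads · I3 issues→DivU
t=7  I2 exec-done
t=8  I2 writes R0
t=9  I3 reads
t=16  I3 exec-done
t=17  I3 writes R4
t=18  I4 issues→MulU
t=19  I4 reads · I5 issues→DivU
t=22  I4 exec-done
t=23  I4 writes R4
t=24  I5 reads · I6 issues→MulU
t=31  I5 exec-done
t=32  I5 writes R2
t=33  I6 reads
t=36  I6 exec-done
t=37  I6 writes R0
t=38  I7 issues→MulU
t=39  I7 reads
t=42  I7 exec-done
t=43  I7 writes R3
t=44  I8 issues→MulU
t=45  I8 reads
t=48  I8 exec-done
t=49  I8 writes R4

I8 = (44, 45, 48, 49)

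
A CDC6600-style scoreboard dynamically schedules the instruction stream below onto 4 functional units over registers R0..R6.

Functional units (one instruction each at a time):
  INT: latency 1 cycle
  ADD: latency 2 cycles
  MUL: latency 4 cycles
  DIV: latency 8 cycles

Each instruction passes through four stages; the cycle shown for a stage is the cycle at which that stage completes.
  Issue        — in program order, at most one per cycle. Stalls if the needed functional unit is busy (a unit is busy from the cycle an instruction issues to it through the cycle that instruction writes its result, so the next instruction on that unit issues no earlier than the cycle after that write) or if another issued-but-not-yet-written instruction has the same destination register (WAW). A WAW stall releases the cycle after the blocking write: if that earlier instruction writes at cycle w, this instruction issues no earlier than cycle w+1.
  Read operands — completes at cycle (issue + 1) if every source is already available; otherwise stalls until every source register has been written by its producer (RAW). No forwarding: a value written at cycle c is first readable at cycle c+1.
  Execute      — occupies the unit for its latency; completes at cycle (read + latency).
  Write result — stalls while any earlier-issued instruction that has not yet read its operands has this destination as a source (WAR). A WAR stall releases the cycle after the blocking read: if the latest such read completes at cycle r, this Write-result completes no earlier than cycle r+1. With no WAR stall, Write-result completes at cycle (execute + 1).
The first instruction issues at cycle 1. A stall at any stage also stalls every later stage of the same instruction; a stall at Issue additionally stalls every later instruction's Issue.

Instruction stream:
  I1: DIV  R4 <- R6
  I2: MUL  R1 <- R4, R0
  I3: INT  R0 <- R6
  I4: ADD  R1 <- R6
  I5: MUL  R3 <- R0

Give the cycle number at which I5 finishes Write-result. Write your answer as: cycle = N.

cycle = 25

1) issue 1, read 2, done 10, write 11
2) issue 2, read 12, done 16, write 17  <RAW R4: wait I1 write@11>
3) issue 3, read 4, done 5, write 13  <WAR R0: wait I2 read@12>
4) issue 18, read 19, done 21, write 22  <WAW R1: wait I2 write@17>
5) issue 19, read 20, done 24, write 25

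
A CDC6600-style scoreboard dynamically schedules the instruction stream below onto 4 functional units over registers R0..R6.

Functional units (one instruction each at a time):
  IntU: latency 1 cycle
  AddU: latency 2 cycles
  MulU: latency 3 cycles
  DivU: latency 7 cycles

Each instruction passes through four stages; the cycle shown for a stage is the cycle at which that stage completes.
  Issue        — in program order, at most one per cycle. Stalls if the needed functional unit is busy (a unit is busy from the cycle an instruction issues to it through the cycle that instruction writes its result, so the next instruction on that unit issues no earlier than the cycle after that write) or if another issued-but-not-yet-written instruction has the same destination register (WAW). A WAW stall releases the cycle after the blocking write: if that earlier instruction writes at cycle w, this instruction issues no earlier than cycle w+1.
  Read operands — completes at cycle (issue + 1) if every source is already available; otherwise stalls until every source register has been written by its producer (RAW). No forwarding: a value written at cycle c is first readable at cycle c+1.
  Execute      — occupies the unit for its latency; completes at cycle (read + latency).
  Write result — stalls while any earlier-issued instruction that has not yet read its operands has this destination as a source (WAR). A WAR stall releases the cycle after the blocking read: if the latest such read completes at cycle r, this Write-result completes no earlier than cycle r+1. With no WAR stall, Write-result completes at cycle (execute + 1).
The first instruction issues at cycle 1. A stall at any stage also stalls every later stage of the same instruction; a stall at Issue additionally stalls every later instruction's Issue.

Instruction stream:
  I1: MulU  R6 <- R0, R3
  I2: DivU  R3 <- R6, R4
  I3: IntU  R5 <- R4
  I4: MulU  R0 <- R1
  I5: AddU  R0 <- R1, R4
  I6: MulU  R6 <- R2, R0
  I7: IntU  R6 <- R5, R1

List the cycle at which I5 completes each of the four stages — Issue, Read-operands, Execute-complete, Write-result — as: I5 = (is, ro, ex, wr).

I5 = (13, 14, 16, 17)

cycle 1: I1 issues→MulU
cycle 2: I1 reads; I2 issues→DivU
cycle 3: I3 issues→IntU
cycle 4: I3 reads
cycle 5: I1 exec-done; I3 exec-done
cycle 6: I1 writes R6; I3 writes R5
cycle 7: I2 reads; I4 issues→MulU
cycle 8: I4 reads
cycle 11: I4 exec-done
cycle 12: I4 writes R0
cycle 13: I5 issues→AddU
cycle 14: I2 exec-done; I5 reads; I6 issues→MulU
cycle 15: I2 writes R3
cycle 16: I5 exec-done
cycle 17: I5 writes R0
cycle 18: I6 reads
cycle 21: I6 exec-done
cycle 22: I6 writes R6
cycle 23: I7 issues→IntU
cycle 24: I7 reads
cycle 25: I7 exec-done
cycle 26: I7 writes R6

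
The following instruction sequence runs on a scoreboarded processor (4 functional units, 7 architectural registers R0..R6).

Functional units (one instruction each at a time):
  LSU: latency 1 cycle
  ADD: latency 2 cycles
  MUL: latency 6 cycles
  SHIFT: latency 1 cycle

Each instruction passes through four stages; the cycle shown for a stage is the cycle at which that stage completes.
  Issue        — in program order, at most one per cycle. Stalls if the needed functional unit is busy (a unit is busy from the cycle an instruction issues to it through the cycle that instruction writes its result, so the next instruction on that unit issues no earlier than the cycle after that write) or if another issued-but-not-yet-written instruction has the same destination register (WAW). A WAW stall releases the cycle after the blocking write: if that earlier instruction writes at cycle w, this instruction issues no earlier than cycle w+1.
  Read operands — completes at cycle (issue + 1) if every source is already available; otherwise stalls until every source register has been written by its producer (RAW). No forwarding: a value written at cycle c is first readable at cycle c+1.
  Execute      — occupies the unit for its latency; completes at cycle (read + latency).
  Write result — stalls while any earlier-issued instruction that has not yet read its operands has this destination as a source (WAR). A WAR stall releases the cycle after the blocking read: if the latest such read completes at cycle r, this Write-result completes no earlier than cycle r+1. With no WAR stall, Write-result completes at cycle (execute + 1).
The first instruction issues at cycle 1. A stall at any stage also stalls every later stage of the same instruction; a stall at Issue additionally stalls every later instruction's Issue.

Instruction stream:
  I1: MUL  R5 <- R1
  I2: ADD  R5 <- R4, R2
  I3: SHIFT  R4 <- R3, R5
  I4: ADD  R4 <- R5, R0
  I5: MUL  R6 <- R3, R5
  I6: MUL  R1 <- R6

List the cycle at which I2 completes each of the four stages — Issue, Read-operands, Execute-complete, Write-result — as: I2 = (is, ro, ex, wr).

  I1 | 1 | 2 | 8 | 9
  I2 | 10 | 11 | 13 | 14   WAW R5: wait I1 write@9
  I3 | 11 | 15 | 16 | 17   RAW R5: wait I2 write@14
  I4 | 18 | 19 | 21 | 22   WAW R4: wait I3 write@17
  I5 | 19 | 20 | 26 | 27
  I6 | 28 | 29 | 35 | 36   struct: MUL busy until I5 writes@27

I2 = (10, 11, 13, 14)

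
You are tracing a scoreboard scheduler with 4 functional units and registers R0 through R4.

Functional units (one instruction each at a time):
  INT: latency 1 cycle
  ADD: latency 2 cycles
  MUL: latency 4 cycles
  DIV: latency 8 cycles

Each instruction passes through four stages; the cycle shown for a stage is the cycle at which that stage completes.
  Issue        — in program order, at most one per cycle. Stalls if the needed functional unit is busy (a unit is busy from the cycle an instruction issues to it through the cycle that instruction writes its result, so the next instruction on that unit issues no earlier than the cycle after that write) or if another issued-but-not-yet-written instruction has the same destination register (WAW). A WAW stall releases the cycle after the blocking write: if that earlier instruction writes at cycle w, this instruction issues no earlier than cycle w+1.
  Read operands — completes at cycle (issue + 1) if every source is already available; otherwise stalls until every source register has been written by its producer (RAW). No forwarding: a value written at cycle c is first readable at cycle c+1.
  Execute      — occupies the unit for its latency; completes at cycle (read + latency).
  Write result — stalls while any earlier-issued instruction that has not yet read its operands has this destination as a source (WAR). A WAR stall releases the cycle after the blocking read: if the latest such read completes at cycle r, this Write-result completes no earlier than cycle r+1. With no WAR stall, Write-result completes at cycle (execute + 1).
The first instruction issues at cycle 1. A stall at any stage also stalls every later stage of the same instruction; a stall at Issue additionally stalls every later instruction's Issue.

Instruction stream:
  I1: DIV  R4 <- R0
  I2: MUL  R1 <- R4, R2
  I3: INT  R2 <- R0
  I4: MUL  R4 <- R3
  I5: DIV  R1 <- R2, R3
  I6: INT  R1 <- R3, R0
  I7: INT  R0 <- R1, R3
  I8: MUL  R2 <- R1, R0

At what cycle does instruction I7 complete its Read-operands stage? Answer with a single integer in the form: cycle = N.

cycle = 35

I1  is:1  ro:2  ex:10  wr:11
I2  is:2  ro:12  ex:16  wr:17  — RAW R4: wait I1 write@11
I3  is:3  ro:4  ex:5  wr:13  — WAR R2: wait I2 read@12
I4  is:18  ro:19  ex:23  wr:24  — struct: MUL busy until I2 writes@17
I5  is:19  ro:20  ex:28  wr:29
I6  is:30  ro:31  ex:32  wr:33  — WAW R1: wait I5 write@29
I7  is:34  ro:35  ex:36  wr:37  — struct: INT busy until I6 writes@33
I8  is:35  ro:38  ex:42  wr:43  — RAW R0: wait I7 write@37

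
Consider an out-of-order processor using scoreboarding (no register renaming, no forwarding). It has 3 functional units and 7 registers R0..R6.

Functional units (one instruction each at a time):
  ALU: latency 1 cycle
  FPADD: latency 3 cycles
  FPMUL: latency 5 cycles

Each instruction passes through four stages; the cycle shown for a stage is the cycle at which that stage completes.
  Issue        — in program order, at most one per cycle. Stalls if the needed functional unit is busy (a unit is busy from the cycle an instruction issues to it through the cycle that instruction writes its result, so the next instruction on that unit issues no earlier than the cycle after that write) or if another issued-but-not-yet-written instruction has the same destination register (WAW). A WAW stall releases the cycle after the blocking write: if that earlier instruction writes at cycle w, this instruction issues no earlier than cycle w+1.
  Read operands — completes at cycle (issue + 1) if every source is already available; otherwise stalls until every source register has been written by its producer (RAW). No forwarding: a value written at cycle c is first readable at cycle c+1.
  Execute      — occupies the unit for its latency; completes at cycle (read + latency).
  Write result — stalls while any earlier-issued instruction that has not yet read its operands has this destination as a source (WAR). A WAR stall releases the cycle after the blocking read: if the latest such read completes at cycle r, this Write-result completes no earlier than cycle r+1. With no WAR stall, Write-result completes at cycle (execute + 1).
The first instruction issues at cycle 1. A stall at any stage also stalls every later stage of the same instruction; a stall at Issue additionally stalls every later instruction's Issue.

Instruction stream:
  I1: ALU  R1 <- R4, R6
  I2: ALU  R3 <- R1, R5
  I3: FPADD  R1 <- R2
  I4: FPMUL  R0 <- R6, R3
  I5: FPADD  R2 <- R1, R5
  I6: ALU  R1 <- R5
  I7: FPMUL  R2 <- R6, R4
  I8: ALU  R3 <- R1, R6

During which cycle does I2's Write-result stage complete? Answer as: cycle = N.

[1] I1 dispatched to ALU
[2] I1 operands ready
[3] I1 complete
[4] R1←I1
[5] I2 dispatched to ALU
[6] I2 operands ready, I3 dispatched to FPADD
[7] I2 complete, I3 operands ready, I4 dispatched to FPMUL
[8] R3←I2
[9] I4 operands ready
[10] I3 complete
[11] R1←I3
[12] I5 dispatched to FPADD
[13] I5 operands ready, I6 dispatched to ALU
[14] I4 complete, I6 operands ready
[15] R0←I4, I6 complete
[16] I5 complete, R1←I6
[17] R2←I5
[18] I7 dispatched to FPMUL
[19] I7 operands ready, I8 dispatched to ALU
[20] I8 operands ready
[21] I8 complete
[22] R3←I8
[24] I7 complete
[25] R2←I7

cycle = 8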